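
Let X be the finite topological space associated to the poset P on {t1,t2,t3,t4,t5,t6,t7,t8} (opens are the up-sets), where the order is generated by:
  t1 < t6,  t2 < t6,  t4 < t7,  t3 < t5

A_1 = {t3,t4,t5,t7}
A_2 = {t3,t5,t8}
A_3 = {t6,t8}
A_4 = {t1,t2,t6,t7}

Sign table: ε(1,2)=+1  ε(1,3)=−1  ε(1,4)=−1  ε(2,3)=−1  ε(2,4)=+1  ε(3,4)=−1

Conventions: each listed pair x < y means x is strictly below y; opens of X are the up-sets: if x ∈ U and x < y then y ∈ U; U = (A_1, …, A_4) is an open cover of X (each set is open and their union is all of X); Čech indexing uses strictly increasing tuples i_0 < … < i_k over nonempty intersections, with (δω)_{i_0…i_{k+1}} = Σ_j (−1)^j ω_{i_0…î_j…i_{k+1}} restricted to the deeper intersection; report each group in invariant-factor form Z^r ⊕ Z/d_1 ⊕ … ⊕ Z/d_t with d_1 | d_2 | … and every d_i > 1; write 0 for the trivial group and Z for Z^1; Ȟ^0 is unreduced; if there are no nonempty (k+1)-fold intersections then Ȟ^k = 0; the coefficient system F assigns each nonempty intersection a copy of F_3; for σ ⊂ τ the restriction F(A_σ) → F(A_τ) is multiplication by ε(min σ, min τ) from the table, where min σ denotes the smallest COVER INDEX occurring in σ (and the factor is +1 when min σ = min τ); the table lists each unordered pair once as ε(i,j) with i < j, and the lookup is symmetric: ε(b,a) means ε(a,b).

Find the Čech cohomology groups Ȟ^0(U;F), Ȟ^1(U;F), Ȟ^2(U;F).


cover nerve:
  A12={t3,t5} A14={t7} A23={t8} A34={t6}
C dims 4,4; δ0: rk_F3 4
Ȟ^0: (4−4)−0=0 ⇒ 0
Ȟ^1: (4−0)−4=0 ⇒ 0
Ȟ^2: (0−0)−0=0 ⇒ 0

Ȟ^0(U;F) ≅ 0,  Ȟ^1(U;F) ≅ 0,  Ȟ^2(U;F) ≅ 0


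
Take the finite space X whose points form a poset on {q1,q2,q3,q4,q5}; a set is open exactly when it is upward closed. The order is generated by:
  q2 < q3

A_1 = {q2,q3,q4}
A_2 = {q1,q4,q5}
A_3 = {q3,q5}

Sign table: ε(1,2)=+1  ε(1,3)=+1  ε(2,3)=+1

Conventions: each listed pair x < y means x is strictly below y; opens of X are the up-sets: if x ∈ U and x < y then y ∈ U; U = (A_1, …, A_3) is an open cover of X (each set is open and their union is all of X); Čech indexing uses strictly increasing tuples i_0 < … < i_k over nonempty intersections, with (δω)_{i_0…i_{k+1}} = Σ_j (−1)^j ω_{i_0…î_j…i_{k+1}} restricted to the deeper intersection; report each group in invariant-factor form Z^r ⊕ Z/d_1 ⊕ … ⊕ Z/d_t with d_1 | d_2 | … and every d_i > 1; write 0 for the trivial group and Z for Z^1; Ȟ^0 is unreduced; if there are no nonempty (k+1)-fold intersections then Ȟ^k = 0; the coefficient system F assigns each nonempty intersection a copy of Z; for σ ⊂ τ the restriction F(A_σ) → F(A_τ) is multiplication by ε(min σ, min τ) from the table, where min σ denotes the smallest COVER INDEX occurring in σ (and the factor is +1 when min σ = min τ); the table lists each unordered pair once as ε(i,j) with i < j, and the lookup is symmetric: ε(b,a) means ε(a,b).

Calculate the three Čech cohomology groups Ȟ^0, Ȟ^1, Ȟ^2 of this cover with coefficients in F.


Ȟ^0(U;F) ≅ Z, Ȟ^1(U;F) ≅ Z and Ȟ^2(U;F) ≅ 0

nonempty overlaps:
  A12={q4} A13={q3} A23={q5}
C dims 3,3; δ0: rk 2, SNF 1^2
degree 0: 3−2−0 = 1 → Ȟ^0 ≅ Z
degree 1: 3−0−2 = 1 → Ȟ^1 ≅ Z
degree 2: 0−0−0 = 0 → Ȟ^2 ≅ 0


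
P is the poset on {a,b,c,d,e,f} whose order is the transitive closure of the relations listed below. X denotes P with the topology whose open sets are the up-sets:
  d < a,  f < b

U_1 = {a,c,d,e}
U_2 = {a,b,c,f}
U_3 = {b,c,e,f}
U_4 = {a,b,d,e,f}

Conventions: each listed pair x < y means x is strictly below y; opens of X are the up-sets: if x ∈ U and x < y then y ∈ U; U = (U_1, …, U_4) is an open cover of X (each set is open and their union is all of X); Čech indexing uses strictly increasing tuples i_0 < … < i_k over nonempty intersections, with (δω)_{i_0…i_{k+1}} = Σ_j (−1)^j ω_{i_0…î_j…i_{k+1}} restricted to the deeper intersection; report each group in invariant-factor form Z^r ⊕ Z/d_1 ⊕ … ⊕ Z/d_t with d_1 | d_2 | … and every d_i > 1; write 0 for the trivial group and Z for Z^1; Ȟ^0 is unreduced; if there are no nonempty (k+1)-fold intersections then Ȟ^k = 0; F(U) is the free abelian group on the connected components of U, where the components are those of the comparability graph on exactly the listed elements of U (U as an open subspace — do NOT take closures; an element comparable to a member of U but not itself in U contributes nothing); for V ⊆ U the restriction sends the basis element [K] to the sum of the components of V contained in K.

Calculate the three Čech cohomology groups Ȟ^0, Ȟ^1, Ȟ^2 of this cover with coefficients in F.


nonempty overlaps:
  U12={a,c} U13={c,e} U14={a,d,e} U23={b,c,f} U24={a,b,f} U34={b,e,f}
  U123={c} U124={a} U134={e} U234={b,f}
components per intersection:
  U1: {a,d} {c} {e}
  U2: {a} {b,f} {c}
  U3: {b,f} {c} {e}
  U4: {a,d} {b,f} {e}
  U12: {a} {c}
  U13: {c} {e}
  U14: {a,d} {e}
  U23: {b,f} {c}
  U24: {a} {b,f}
  U34: {b,f} {e}
  U123: {c}
  U124: {a}
  U134: {e}
  U234: {b,f}
C dims 12,12,4; δ0: rk 8, SNF 1^8; δ1: rk 4, SNF 1^4
degree 0: 12−8−0 = 4 → Ȟ^0 ≅ Z^4
degree 1: 12−4−8 = 0 → Ȟ^1 ≅ 0
degree 2: 4−0−4 = 0 → Ȟ^2 ≅ 0

Ȟ^0(U;F) ≅ Z^4, Ȟ^1(U;F) ≅ 0 and Ȟ^2(U;F) ≅ 0


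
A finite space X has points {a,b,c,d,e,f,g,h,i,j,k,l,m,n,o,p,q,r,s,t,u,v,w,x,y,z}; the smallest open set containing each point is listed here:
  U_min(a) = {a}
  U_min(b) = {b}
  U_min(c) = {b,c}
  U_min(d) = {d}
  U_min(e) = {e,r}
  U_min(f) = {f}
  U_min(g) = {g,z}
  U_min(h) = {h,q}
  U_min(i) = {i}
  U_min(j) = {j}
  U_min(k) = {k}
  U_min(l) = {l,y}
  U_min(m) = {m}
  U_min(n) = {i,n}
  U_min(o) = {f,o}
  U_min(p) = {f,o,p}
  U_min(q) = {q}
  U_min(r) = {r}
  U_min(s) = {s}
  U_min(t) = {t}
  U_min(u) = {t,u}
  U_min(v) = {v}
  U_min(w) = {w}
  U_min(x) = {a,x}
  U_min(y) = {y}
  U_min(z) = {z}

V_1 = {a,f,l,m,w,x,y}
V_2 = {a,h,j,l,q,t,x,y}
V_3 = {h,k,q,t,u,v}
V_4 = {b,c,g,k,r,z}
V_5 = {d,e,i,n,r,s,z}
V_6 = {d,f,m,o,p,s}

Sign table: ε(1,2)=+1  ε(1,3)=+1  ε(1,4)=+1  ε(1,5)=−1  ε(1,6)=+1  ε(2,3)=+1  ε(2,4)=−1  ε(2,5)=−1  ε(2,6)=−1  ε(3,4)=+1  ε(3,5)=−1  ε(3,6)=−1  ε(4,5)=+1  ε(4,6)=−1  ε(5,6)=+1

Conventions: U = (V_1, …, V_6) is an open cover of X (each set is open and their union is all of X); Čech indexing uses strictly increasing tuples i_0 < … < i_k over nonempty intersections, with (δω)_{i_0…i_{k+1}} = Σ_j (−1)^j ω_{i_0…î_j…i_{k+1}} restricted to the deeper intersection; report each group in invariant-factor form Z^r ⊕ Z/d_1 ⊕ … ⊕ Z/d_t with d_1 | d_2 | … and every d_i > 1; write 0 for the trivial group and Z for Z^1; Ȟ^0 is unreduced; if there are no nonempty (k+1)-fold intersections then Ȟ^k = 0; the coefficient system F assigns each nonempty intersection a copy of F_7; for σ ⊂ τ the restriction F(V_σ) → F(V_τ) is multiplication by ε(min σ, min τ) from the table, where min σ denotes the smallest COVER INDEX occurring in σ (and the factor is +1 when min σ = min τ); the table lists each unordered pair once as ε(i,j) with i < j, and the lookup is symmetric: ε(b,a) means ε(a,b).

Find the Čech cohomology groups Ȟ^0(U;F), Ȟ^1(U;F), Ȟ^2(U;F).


Ȟ^0(U;F) ≅ Z/7, Ȟ^1(U;F) ≅ Z/7, Ȟ^2(U;F) ≅ 0

cover nerve:
  V12={a,l,x,y} V16={f,m} V23={h,q,t} V34={k} V45={r,z} V56={d,s}
C dims 6,6; δ0: rk_F7 5
Ȟ^0: (6−5)−0=1 ⇒ Z/7
Ȟ^1: (6−0)−5=1 ⇒ Z/7
Ȟ^2: (0−0)−0=0 ⇒ 0


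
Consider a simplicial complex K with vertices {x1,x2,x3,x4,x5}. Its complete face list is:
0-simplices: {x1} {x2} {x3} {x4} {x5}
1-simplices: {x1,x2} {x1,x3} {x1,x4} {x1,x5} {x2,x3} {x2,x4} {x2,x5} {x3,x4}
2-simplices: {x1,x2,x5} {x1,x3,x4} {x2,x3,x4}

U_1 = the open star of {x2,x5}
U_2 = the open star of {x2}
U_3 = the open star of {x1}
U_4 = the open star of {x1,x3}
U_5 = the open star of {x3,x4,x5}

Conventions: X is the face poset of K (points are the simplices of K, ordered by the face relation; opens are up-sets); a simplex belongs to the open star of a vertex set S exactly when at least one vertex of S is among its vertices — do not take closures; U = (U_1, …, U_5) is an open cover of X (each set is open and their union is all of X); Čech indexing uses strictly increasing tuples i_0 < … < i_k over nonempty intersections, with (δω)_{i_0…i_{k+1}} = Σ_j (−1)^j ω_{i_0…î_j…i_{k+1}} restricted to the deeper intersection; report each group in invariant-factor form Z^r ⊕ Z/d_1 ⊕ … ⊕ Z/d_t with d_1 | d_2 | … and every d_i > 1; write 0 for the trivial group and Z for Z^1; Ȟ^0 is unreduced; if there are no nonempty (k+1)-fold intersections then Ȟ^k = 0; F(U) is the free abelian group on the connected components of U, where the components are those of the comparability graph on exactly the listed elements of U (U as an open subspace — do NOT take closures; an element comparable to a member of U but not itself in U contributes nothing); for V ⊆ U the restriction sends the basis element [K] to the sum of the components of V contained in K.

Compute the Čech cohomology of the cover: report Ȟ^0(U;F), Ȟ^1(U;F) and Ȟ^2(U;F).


nerve simplices:
  U1={{x2},{x5},{x1,x2},{x1,x5},{x2,x3},{x2,x4},{x2,x5},{x1,x2,x5},{x2,x3,x4}} U2={{x2},{x1,x2},{x2,x3},{x2,x4},{x2,x5},{x1,x2,x5},{x2,x3,x4}} U3={{x1},{x1,x2},{x1,x3},{x1,x4},{x1,x5},{x1,x2,x5},{x1,x3,x4}} U4={{x1},{x3},{x1,x2},{x1,x3},{x1,x4},{x1,x5},{x2,x3},{x3,x4},{x1,x2,x5},{x1,x3,x4},{x2,x3,x4}} U5={{x3},{x4},{x5},{x1,x3},{x1,x4},{x1,x5},{x2,x3},{x2,x4},{x2,x5},{x3,x4},{x1,x2,x5},{x1,x3,x4},{x2,x3,x4}}
  U12={{x2},{x1,x2},{x2,x3},{x2,x4},{x2,x5},{x1,x2,x5},{x2,x3,x4}} U13={{x1,x2},{x1,x5},{x1,x2,x5}} U14={{x1,x2},{x1,x5},{x2,x3},{x1,x2,x5},{x2,x3,x4}} U15={{x5},{x1,x5},{x2,x3},{x2,x4},{x2,x5},{x1,x2,x5},{x2,x3,x4}} U23={{x1,x2},{x1,x2,x5}} U24={{x1,x2},{x2,x3},{x1,x2,x5},{x2,x3,x4}} U25={{x2,x3},{x2,x4},{x2,x5},{x1,x2,x5},{x2,x3,x4}} U34={{x1},{x1,x2},{x1,x3},{x1,x4},{x1,x5},{x1,x2,x5},{x1,x3,x4}} U35={{x1,x3},{x1,x4},{x1,x5},{x1,x2,x5},{x1,x3,x4}} U45={{x3},{x1,x3},{x1,x4},{x1,x5},{x2,x3},{x3,x4},{x1,x2,x5},{x1,x3,x4},{x2,x3,x4}}
  U123={{x1,x2},{x1,x2,x5}} U124={{x1,x2},{x2,x3},{x1,x2,x5},{x2,x3,x4}} U125={{x2,x3},{x2,x4},{x2,x5},{x1,x2,x5},{x2,x3,x4}} U134={{x1,x2},{x1,x5},{x1,x2,x5}} U135={{x1,x5},{x1,x2,x5}} U145={{x1,x5},{x2,x3},{x1,x2,x5},{x2,x3,x4}} U234={{x1,x2},{x1,x2,x5}} U235={{x1,x2,x5}} U245={{x2,x3},{x1,x2,x5},{x2,x3,x4}} U345={{x1,x3},{x1,x4},{x1,x5},{x1,x2,x5},{x1,x3,x4}}
  U1234={{x1,x2},{x1,x2,x5}} U1235={{x1,x2,x5}} U1245={{x2,x3},{x1,x2,x5},{x2,x3,x4}} U1345={{x1,x5},{x1,x2,x5}} U2345={{x1,x2,x5}}
  U12345={{x1,x2,x5}}
components per intersection:
  U1: {{x2},{x5},{x1,x2},{x1,x5},{x2,x3},{x2,x4},{x2,x5},{x1,x2,x5},{x2,x3,x4}}
  U2: {{x2},{x1,x2},{x2,x3},{x2,x4},{x2,x5},{x1,x2,x5},{x2,x3,x4}}
  U3: {{x1},{x1,x2},{x1,x3},{x1,x4},{x1,x5},{x1,x2,x5},{x1,x3,x4}}
  U4: {{x1},{x3},{x1,x2},{x1,x3},{x1,x4},{x1,x5},{x2,x3},{x3,x4},{x1,x2,x5},{x1,x3,x4},{x2,x3,x4}}
  U5: {{x3},{x4},{x1,x3},{x1,x4},{x2,x3},{x2,x4},{x3,x4},{x1,x3,x4},{x2,x3,x4}} {{x5},{x1,x5},{x2,x5},{x1,x2,x5}}
  U12: {{x2},{x1,x2},{x2,x3},{x2,x4},{x2,x5},{x1,x2,x5},{x2,x3,x4}}
  U13: {{x1,x2},{x1,x5},{x1,x2,x5}}
  U14: {{x1,x2},{x1,x5},{x1,x2,x5}} {{x2,x3},{x2,x3,x4}}
  U15: {{x5},{x1,x5},{x2,x5},{x1,x2,x5}} {{x2,x3},{x2,x4},{x2,x3,x4}}
  U23: {{x1,x2},{x1,x2,x5}}
  U24: {{x1,x2},{x1,x2,x5}} {{x2,x3},{x2,x3,x4}}
  U25: {{x2,x3},{x2,x4},{x2,x3,x4}} {{x2,x5},{x1,x2,x5}}
  U34: {{x1},{x1,x2},{x1,x3},{x1,x4},{x1,x5},{x1,x2,x5},{x1,x3,x4}}
  U35: {{x1,x3},{x1,x4},{x1,x3,x4}} {{x1,x5},{x1,x2,x5}}
  U45: {{x3},{x1,x3},{x1,x4},{x2,x3},{x3,x4},{x1,x3,x4},{x2,x3,x4}} {{x1,x5},{x1,x2,x5}}
  U123: {{x1,x2},{x1,x2,x5}}
  U124: {{x1,x2},{x1,x2,x5}} {{x2,x3},{x2,x3,x4}}
  U125: {{x2,x3},{x2,x4},{x2,x3,x4}} {{x2,x5},{x1,x2,x5}}
  U134: {{x1,x2},{x1,x5},{x1,x2,x5}}
  U135: {{x1,x5},{x1,x2,x5}}
  U145: {{x1,x5},{x1,x2,x5}} {{x2,x3},{x2,x3,x4}}
  U234: {{x1,x2},{x1,x2,x5}}
  U235: {{x1,x2,x5}}
  U245: {{x2,x3},{x2,x3,x4}} {{x1,x2,x5}}
  U345: {{x1,x3},{x1,x4},{x1,x3,x4}} {{x1,x5},{x1,x2,x5}}
  U1234: {{x1,x2},{x1,x2,x5}}
  U1235: {{x1,x2,x5}}
  U1245: {{x2,x3},{x2,x3,x4}} {{x1,x2,x5}}
  U1345: {{x1,x5},{x1,x2,x5}}
  U2345: {{x1,x2,x5}}
  U12345: {{x1,x2,x5}}
C dims 6,16,15,6; δ0: rk 5, SNF 1^5; δ1: rk 10, SNF 1^10; δ2: rk 5, SNF 1^5
degree 0: 6−5−0 = 1 → Ȟ^0 ≅ Z
degree 1: 16−10−5 = 1 → Ȟ^1 ≅ Z
degree 2: 15−5−10 = 0 → Ȟ^2 ≅ 0

Ȟ^0 = Z, Ȟ^1 = Z, Ȟ^2 = 0


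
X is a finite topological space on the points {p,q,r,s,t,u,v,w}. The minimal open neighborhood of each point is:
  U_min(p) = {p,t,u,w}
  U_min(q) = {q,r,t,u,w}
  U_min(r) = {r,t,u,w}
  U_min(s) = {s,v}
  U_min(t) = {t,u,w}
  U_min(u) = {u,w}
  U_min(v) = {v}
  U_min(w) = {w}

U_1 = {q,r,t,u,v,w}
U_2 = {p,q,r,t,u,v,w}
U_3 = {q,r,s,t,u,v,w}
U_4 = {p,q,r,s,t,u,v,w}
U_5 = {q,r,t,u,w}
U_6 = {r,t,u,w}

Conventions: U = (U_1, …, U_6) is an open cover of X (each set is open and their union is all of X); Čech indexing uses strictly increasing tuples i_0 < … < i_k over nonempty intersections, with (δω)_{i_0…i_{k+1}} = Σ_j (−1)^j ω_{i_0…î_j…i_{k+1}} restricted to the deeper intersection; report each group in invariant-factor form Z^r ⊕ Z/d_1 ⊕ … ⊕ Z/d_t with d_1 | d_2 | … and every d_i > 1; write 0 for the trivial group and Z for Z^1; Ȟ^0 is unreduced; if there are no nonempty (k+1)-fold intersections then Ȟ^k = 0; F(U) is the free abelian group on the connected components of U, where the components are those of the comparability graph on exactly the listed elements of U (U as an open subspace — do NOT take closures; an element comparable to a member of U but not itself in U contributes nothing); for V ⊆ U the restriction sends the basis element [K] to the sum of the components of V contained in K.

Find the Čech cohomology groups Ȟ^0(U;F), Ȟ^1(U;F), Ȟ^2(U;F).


Ȟ^0 = Z^2, Ȟ^1 = 0 and Ȟ^2 = 0

cover nerve:
  U12={q,r,t,u,v,w} U13={q,r,t,u,v,w} U14={q,r,t,u,v,w} U15={q,r,t,u,w} U16={r,t,u,w} U23={q,r,t,u,v,w} U24={p,q,r,t,u,v,w} U25={q,r,t,u,w} U26={r,t,u,w} U34={q,r,s,t,u,v,w} U35={q,r,t,u,w} U36={r,t,u,w} U45={q,r,t,u,w} U46={r,t,u,w} U56={r,t,u,w}
  U123={q,r,t,u,v,w} U124={q,r,t,u,v,w} U125={q,r,t,u,w} U126={r,t,u,w} U134={q,r,t,u,v,w} U135={q,r,t,u,w} U136={r,t,u,w} U145={q,r,t,u,w} U146={r,t,u,w} U156={r,t,u,w} U234={q,r,t,u,v,w} U235={q,r,t,u,w} U236={r,t,u,w} U245={q,r,t,u,w} U246={r,t,u,w} U256={r,t,u,w} U345={q,r,t,u,w} U346={r,t,u,w} U356={r,t,u,w} U456={r,t,u,w}
  U1234={q,r,t,u,v,w} U1235={q,r,t,u,w} U1236={r,t,u,w} U1245={q,r,t,u,w} U1246={r,t,u,w} U1256={r,t,u,w} U1345={q,r,t,u,w} U1346={r,t,u,w} U1356={r,t,u,w} U1456={r,t,u,w} U2345={q,r,t,u,w} U2346={r,t,u,w} U2356={r,t,u,w} U2456={r,t,u,w} U3456={r,t,u,w}
  U12345={q,r,t,u,w} U12346={r,t,u,w} U12356={r,t,u,w} U12456={r,t,u,w} U13456={r,t,u,w} U23456={r,t,u,w}
  U123456={r,t,u,w}
components per intersection:
  U1: {q,r,t,u,w} {v}
  U2: {p,q,r,t,u,w} {v}
  U3: {q,r,t,u,w} {s,v}
  U4: {p,q,r,t,u,w} {s,v}
  U5: {q,r,t,u,w}
  U6: {r,t,u,w}
  U12: {q,r,t,u,w} {v}
  U13: {q,r,t,u,w} {v}
  U14: {q,r,t,u,w} {v}
  U15: {q,r,t,u,w}
  U16: {r,t,u,w}
  U23: {q,r,t,u,w} {v}
  U24: {p,q,r,t,u,w} {v}
  U25: {q,r,t,u,w}
  U26: {r,t,u,w}
  U34: {q,r,t,u,w} {s,v}
  U35: {q,r,t,u,w}
  U36: {r,t,u,w}
  U45: {q,r,t,u,w}
  U46: {r,t,u,w}
  U56: {r,t,u,w}
  U123: {q,r,t,u,w} {v}
  U124: {q,r,t,u,w} {v}
  U125: {q,r,t,u,w}
  U126: {r,t,u,w}
  U134: {q,r,t,u,w} {v}
  U135: {q,r,t,u,w}
  U136: {r,t,u,w}
  U145: {q,r,t,u,w}
  U146: {r,t,u,w}
  U156: {r,t,u,w}
  U234: {q,r,t,u,w} {v}
  U235: {q,r,t,u,w}
  U236: {r,t,u,w}
  U245: {q,r,t,u,w}
  U246: {r,t,u,w}
  U256: {r,t,u,w}
  U345: {q,r,t,u,w}
  U346: {r,t,u,w}
  U356: {r,t,u,w}
  U456: {r,t,u,w}
  U1234: {q,r,t,u,w} {v}
  U1235: {q,r,t,u,w}
  U1236: {r,t,u,w}
  U1245: {q,r,t,u,w}
  U1246: {r,t,u,w}
  U1256: {r,t,u,w}
  U1345: {q,r,t,u,w}
  U1346: {r,t,u,w}
  U1356: {r,t,u,w}
  U1456: {r,t,u,w}
  U2345: {q,r,t,u,w}
  U2346: {r,t,u,w}
  U2356: {r,t,u,w}
  U2456: {r,t,u,w}
  U3456: {r,t,u,w}
  U12345: {q,r,t,u,w}
  U12346: {r,t,u,w}
  U12356: {r,t,u,w}
  U12456: {r,t,u,w}
  U13456: {r,t,u,w}
  U23456: {r,t,u,w}
  U123456: {r,t,u,w}
C dims 10,21,24,16; δ0: rk 8, SNF 1^8; δ1: rk 13, SNF 1^13; δ2: rk 11, SNF 1^11
Ȟ^0: (10−8)−0=2 ⇒ Z^2
Ȟ^1: (21−13)−8=0 ⇒ 0
Ȟ^2: (24−11)−13=0 ⇒ 0


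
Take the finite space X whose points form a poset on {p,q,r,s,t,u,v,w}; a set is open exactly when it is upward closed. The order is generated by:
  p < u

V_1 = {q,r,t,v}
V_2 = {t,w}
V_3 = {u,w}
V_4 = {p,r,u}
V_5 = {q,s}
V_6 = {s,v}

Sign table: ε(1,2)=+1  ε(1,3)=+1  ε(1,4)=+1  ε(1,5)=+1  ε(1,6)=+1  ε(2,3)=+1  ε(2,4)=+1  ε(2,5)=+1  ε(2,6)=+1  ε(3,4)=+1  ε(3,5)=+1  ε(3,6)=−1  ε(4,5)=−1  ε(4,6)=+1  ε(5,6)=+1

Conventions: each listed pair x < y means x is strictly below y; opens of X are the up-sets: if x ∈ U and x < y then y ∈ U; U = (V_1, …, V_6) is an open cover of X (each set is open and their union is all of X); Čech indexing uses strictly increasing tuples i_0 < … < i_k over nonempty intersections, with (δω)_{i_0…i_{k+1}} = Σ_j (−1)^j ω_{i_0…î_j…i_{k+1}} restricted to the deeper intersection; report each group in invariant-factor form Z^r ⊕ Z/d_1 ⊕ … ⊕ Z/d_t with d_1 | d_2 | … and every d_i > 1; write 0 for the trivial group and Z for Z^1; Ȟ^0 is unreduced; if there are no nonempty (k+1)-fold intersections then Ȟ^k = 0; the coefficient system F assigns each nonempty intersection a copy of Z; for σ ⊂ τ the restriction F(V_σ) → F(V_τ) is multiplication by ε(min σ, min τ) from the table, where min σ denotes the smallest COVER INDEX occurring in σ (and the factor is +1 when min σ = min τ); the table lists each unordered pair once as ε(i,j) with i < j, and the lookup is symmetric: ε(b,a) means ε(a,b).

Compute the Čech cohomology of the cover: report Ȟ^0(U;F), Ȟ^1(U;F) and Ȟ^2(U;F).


Ȟ^0(U;F) ≅ Z, Ȟ^1(U;F) ≅ Z^2, Ȟ^2(U;F) ≅ 0

nerve of the cover:
  V12={t} V14={r} V15={q} V16={v} V23={w} V34={u} V56={s}
C dims 6,7; δ0: rk 5, SNF 1^5
Ȟ^0 = (6 − 5) − 0 = 1, so Ȟ^0 ≅ Z
Ȟ^1 = (7 − 0) − 5 = 2, so Ȟ^1 ≅ Z^2
Ȟ^2 = (0 − 0) − 0 = 0, so Ȟ^2 ≅ 0


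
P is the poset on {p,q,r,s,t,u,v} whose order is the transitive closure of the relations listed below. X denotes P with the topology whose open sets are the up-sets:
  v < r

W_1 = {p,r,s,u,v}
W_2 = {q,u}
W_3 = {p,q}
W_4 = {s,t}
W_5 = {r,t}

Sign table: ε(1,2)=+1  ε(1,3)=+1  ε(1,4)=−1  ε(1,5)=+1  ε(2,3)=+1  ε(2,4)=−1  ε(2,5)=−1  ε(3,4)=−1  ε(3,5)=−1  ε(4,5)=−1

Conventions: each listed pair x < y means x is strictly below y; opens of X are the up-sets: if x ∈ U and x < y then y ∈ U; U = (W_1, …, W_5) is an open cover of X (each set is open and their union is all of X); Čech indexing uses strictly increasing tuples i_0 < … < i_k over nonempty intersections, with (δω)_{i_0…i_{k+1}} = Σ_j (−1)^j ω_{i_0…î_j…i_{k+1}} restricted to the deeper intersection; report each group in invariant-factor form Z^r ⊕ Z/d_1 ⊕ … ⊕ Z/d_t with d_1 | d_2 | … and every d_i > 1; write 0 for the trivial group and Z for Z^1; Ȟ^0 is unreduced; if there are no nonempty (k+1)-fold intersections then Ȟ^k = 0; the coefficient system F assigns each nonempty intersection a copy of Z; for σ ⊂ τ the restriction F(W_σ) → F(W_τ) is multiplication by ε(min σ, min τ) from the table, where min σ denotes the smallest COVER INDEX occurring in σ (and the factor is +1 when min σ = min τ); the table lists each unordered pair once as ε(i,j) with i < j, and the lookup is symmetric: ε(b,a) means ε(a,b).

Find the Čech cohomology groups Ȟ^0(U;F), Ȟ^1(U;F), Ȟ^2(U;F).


nonempty intersections:
  W12={u} W13={p} W14={s} W15={r} W23={q} W45={t}
C dims 5,6; δ0: rk 4, SNF 1^4
Ȟ^0: (5−4)−0=1 ⇒ Z
Ȟ^1: (6−0)−4=2 ⇒ Z^2
Ȟ^2: (0−0)−0=0 ⇒ 0

Ȟ^0 = Z,  Ȟ^1 = Z^2,  Ȟ^2 = 0


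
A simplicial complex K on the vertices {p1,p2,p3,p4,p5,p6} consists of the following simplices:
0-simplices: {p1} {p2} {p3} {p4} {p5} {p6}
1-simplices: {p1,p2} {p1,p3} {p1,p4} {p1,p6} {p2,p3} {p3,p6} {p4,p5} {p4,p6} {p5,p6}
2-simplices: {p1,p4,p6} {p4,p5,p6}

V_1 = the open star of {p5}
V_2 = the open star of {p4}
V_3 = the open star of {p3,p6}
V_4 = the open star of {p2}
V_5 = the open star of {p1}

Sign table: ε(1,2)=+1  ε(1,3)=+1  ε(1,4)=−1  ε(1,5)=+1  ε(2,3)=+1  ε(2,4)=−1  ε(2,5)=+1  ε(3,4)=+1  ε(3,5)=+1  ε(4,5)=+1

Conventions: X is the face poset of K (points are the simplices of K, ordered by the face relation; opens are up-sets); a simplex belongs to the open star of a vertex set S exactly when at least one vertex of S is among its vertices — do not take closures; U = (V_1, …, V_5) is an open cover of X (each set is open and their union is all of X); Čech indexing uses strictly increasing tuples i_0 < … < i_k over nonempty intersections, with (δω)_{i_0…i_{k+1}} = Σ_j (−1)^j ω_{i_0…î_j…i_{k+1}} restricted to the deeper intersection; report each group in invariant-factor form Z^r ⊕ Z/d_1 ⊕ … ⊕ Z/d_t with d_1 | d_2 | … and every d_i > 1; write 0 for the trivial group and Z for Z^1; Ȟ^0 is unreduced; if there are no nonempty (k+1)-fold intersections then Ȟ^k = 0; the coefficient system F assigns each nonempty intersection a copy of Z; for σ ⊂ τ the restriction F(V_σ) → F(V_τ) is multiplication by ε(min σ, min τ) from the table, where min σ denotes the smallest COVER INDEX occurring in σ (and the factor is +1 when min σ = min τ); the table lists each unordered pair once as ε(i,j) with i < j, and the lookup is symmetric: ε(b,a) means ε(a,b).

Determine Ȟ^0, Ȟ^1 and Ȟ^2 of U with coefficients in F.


Ȟ^0 ≅ Z; Ȟ^1 ≅ Z; Ȟ^2 ≅ 0

nerve of the cover:
  V1={{p5},{p4,p5},{p5,p6},{p4,p5,p6}} V2={{p4},{p1,p4},{p4,p5},{p4,p6},{p1,p4,p6},{p4,p5,p6}} V3={{p3},{p6},{p1,p3},{p1,p6},{p2,p3},{p3,p6},{p4,p6},{p5,p6},{p1,p4,p6},{p4,p5,p6}} V4={{p2},{p1,p2},{p2,p3}} V5={{p1},{p1,p2},{p1,p3},{p1,p4},{p1,p6},{p1,p4,p6}}
  V12={{p4,p5},{p4,p5,p6}} V13={{p5,p6},{p4,p5,p6}} V23={{p4,p6},{p1,p4,p6},{p4,p5,p6}} V25={{p1,p4},{p1,p4,p6}} V34={{p2,p3}} V35={{p1,p3},{p1,p6},{p1,p4,p6}} V45={{p1,p2}}
  V123={{p4,p5,p6}} V235={{p1,p4,p6}}
C dims 5,7,2; δ0: rk 4, SNF 1^4; δ1: rk 2, SNF 1^2
Ȟ^0 = (5 − 4) − 0 = 1, so Ȟ^0 ≅ Z
Ȟ^1 = (7 − 2) − 4 = 1, so Ȟ^1 ≅ Z
Ȟ^2 = (2 − 0) − 2 = 0, so Ȟ^2 ≅ 0


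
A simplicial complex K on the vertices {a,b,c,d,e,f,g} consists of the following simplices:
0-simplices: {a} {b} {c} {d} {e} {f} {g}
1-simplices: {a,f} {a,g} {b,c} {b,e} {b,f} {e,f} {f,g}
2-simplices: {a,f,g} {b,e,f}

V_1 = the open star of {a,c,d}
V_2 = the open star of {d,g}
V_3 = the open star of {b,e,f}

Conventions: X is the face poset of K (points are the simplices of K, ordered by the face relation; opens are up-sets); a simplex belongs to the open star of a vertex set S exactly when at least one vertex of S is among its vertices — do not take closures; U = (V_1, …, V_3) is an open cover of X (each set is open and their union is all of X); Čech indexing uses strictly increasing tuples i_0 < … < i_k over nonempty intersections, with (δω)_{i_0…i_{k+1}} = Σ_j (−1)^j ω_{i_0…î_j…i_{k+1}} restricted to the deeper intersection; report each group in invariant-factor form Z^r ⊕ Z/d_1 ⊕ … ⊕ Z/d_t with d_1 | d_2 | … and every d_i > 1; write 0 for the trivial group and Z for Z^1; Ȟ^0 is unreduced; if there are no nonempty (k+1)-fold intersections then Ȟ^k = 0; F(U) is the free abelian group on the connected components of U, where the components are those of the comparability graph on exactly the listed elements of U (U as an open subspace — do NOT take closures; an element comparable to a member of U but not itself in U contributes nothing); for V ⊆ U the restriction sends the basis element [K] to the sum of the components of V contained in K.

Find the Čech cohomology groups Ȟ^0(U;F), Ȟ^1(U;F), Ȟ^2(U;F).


nerve simplices:
  V1={{a},{c},{d},{a,f},{a,g},{b,c},{a,f,g}} V2={{d},{g},{a,g},{f,g},{a,f,g}} V3={{b},{e},{f},{a,f},{b,c},{b,e},{b,f},{e,f},{f,g},{a,f,g},{b,e,f}}
  V12={{d},{a,g},{a,f,g}} V13={{a,f},{b,c},{a,f,g}} V23={{f,g},{a,f,g}}
  V123={{a,f,g}}
components per intersection:
  V1: {{a},{a,f},{a,g},{a,f,g}} {{c},{b,c}} {{d}}
  V2: {{d}} {{g},{a,g},{f,g},{a,f,g}}
  V3: {{b},{e},{f},{a,f},{b,c},{b,e},{b,f},{e,f},{f,g},{a,f,g},{b,e,f}}
  V12: {{d}} {{a,g},{a,f,g}}
  V13: {{a,f},{a,f,g}} {{b,c}}
  V23: {{f,g},{a,f,g}}
  V123: {{a,f,g}}
C dims 6,5,1; δ0: rk 4, SNF 1^4; δ1: rk 1, SNF 1^1
degree 0: 6−4−0 = 2 → Ȟ^0 ≅ Z^2
degree 1: 5−1−4 = 0 → Ȟ^1 ≅ 0
degree 2: 1−0−1 = 0 → Ȟ^2 ≅ 0

Ȟ^0(U;F) ≅ Z^2,  Ȟ^1(U;F) ≅ 0,  Ȟ^2(U;F) ≅ 0


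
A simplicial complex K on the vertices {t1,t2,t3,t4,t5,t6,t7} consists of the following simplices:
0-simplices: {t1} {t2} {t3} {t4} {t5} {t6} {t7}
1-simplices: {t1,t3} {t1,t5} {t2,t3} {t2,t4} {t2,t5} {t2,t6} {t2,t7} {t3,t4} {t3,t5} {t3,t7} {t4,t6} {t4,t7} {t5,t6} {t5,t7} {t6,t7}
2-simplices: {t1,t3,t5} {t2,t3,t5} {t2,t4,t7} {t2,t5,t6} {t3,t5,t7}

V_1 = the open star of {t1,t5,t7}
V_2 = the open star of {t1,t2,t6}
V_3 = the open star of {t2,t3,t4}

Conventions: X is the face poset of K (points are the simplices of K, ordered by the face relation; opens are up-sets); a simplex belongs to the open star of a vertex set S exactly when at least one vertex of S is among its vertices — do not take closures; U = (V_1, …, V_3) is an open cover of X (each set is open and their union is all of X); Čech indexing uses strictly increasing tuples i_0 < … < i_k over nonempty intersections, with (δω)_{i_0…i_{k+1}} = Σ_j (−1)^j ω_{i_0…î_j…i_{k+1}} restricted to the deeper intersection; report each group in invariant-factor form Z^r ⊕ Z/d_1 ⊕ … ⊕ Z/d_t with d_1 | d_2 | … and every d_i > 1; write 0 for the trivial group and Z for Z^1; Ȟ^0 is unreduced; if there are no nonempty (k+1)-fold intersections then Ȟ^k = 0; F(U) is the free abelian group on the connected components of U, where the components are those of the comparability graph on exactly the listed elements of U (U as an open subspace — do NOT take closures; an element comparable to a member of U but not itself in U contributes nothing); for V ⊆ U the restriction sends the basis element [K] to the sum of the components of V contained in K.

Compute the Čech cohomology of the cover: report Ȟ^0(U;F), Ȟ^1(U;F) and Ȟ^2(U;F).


Ȟ^0(U;F) ≅ Z, Ȟ^1(U;F) ≅ Z^3, Ȟ^2(U;F) ≅ 0

nonempty intersections:
  V1={{t1},{t5},{t7},{t1,t3},{t1,t5},{t2,t5},{t2,t7},{t3,t5},{t3,t7},{t4,t7},{t5,t6},{t5,t7},{t6,t7},{t1,t3,t5},{t2,t3,t5},{t2,t4,t7},{t2,t5,t6},{t3,t5,t7}} V2={{t1},{t2},{t6},{t1,t3},{t1,t5},{t2,t3},{t2,t4},{t2,t5},{t2,t6},{t2,t7},{t4,t6},{t5,t6},{t6,t7},{t1,t3,t5},{t2,t3,t5},{t2,t4,t7},{t2,t5,t6}} V3={{t2},{t3},{t4},{t1,t3},{t2,t3},{t2,t4},{t2,t5},{t2,t6},{t2,t7},{t3,t4},{t3,t5},{t3,t7},{t4,t6},{t4,t7},{t1,t3,t5},{t2,t3,t5},{t2,t4,t7},{t2,t5,t6},{t3,t5,t7}}
  V12={{t1},{t1,t3},{t1,t5},{t2,t5},{t2,t7},{t5,t6},{t6,t7},{t1,t3,t5},{t2,t3,t5},{t2,t4,t7},{t2,t5,t6}} V13={{t1,t3},{t2,t5},{t2,t7},{t3,t5},{t3,t7},{t4,t7},{t1,t3,t5},{t2,t3,t5},{t2,t4,t7},{t2,t5,t6},{t3,t5,t7}} V23={{t2},{t1,t3},{t2,t3},{t2,t4},{t2,t5},{t2,t6},{t2,t7},{t4,t6},{t1,t3,t5},{t2,t3,t5},{t2,t4,t7},{t2,t5,t6}}
  V123={{t1,t3},{t2,t5},{t2,t7},{t1,t3,t5},{t2,t3,t5},{t2,t4,t7},{t2,t5,t6}}
components per intersection:
  V1: {{t1},{t5},{t7},{t1,t3},{t1,t5},{t2,t5},{t2,t7},{t3,t5},{t3,t7},{t4,t7},{t5,t6},{t5,t7},{t6,t7},{t1,t3,t5},{t2,t3,t5},{t2,t4,t7},{t2,t5,t6},{t3,t5,t7}}
  V2: {{t1},{t1,t3},{t1,t5},{t1,t3,t5}} {{t2},{t6},{t2,t3},{t2,t4},{t2,t5},{t2,t6},{t2,t7},{t4,t6},{t5,t6},{t6,t7},{t2,t3,t5},{t2,t4,t7},{t2,t5,t6}}
  V3: {{t2},{t3},{t4},{t1,t3},{t2,t3},{t2,t4},{t2,t5},{t2,t6},{t2,t7},{t3,t4},{t3,t5},{t3,t7},{t4,t6},{t4,t7},{t1,t3,t5},{t2,t3,t5},{t2,t4,t7},{t2,t5,t6},{t3,t5,t7}}
  V12: {{t1},{t1,t3},{t1,t5},{t1,t3,t5}} {{t2,t5},{t5,t6},{t2,t3,t5},{t2,t5,t6}} {{t2,t7},{t2,t4,t7}} {{t6,t7}}
  V13: {{t1,t3},{t2,t5},{t3,t5},{t3,t7},{t1,t3,t5},{t2,t3,t5},{t2,t5,t6},{t3,t5,t7}} {{t2,t7},{t4,t7},{t2,t4,t7}}
  V23: {{t2},{t2,t3},{t2,t4},{t2,t5},{t2,t6},{t2,t7},{t2,t3,t5},{t2,t4,t7},{t2,t5,t6}} {{t1,t3},{t1,t3,t5}} {{t4,t6}}
  V123: {{t1,t3},{t1,t3,t5}} {{t2,t5},{t2,t3,t5},{t2,t5,t6}} {{t2,t7},{t2,t4,t7}}
C dims 4,9,3; δ0: rk 3, SNF 1^3; δ1: rk 3, SNF 1^3
Ȟ^0: (4−3)−0=1 ⇒ Z
Ȟ^1: (9−3)−3=3 ⇒ Z^3
Ȟ^2: (3−0)−3=0 ⇒ 0


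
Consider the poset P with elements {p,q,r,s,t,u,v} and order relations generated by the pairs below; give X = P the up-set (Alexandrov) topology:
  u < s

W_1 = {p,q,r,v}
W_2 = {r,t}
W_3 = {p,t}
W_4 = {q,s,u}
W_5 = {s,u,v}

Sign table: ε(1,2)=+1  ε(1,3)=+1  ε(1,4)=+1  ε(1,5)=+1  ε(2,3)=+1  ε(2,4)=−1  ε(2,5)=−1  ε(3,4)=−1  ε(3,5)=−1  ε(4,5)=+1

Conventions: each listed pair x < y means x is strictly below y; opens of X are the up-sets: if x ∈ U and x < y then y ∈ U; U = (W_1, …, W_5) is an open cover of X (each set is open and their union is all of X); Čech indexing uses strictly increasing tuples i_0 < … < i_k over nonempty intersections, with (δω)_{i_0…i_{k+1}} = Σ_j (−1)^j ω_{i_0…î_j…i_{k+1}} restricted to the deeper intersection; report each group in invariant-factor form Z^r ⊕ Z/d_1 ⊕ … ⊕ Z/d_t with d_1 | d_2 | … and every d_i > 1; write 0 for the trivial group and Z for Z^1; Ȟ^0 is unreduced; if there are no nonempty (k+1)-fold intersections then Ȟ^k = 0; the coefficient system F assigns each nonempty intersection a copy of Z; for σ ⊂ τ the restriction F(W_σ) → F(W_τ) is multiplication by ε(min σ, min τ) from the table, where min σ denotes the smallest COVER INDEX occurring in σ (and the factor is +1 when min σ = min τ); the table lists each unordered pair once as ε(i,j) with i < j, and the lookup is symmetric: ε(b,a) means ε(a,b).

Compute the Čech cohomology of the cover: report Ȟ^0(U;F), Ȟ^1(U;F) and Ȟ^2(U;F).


nonempty overlaps:
  W12={r} W13={p} W14={q} W15={v} W23={t} W45={s,u}
C dims 5,6; δ0: rk 4, SNF 1^4
degree 0: 5−4−0 = 1 → Ȟ^0 ≅ Z
degree 1: 6−0−4 = 2 → Ȟ^1 ≅ Z^2
degree 2: 0−0−0 = 0 → Ȟ^2 ≅ 0

Ȟ^0 = Z; Ȟ^1 = Z^2; Ȟ^2 = 0


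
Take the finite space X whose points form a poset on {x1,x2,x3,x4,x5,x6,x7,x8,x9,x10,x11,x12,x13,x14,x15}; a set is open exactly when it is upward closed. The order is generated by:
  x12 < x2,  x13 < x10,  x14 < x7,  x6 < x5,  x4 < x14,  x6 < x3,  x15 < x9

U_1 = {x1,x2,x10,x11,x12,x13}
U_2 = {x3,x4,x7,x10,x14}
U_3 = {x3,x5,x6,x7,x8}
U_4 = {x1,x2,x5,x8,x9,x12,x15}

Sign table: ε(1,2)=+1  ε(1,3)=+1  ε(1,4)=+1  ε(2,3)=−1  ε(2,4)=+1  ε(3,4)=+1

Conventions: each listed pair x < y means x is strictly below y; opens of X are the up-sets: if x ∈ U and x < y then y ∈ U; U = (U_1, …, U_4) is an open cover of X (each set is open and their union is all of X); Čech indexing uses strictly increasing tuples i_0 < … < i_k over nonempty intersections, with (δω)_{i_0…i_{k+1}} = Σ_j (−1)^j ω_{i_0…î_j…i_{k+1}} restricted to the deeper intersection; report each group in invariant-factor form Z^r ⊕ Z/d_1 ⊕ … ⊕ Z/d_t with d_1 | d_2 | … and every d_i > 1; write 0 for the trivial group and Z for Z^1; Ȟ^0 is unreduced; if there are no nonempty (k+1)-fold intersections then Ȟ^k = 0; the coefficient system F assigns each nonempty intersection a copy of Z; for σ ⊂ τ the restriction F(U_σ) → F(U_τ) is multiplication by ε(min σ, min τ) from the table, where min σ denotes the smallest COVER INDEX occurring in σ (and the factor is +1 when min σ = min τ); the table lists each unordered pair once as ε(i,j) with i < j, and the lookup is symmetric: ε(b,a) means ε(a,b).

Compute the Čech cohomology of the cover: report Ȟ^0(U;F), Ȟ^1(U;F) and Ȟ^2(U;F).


nerve simplices:
  U12={x10} U14={x1,x2,x12} U23={x3,x7} U34={x5,x8}
C dims 4,4; δ0: rk 4, SNF 1^3·2
degree 0: 4−4−0 = 0 → Ȟ^0 ≅ 0
degree 1: 4−0−4 = 0 plus torsion [2] → Ȟ^1 ≅ Z/2
degree 2: 0−0−0 = 0 → Ȟ^2 ≅ 0

Ȟ^0 ≅ 0,  Ȟ^1 ≅ Z/2,  Ȟ^2 ≅ 0


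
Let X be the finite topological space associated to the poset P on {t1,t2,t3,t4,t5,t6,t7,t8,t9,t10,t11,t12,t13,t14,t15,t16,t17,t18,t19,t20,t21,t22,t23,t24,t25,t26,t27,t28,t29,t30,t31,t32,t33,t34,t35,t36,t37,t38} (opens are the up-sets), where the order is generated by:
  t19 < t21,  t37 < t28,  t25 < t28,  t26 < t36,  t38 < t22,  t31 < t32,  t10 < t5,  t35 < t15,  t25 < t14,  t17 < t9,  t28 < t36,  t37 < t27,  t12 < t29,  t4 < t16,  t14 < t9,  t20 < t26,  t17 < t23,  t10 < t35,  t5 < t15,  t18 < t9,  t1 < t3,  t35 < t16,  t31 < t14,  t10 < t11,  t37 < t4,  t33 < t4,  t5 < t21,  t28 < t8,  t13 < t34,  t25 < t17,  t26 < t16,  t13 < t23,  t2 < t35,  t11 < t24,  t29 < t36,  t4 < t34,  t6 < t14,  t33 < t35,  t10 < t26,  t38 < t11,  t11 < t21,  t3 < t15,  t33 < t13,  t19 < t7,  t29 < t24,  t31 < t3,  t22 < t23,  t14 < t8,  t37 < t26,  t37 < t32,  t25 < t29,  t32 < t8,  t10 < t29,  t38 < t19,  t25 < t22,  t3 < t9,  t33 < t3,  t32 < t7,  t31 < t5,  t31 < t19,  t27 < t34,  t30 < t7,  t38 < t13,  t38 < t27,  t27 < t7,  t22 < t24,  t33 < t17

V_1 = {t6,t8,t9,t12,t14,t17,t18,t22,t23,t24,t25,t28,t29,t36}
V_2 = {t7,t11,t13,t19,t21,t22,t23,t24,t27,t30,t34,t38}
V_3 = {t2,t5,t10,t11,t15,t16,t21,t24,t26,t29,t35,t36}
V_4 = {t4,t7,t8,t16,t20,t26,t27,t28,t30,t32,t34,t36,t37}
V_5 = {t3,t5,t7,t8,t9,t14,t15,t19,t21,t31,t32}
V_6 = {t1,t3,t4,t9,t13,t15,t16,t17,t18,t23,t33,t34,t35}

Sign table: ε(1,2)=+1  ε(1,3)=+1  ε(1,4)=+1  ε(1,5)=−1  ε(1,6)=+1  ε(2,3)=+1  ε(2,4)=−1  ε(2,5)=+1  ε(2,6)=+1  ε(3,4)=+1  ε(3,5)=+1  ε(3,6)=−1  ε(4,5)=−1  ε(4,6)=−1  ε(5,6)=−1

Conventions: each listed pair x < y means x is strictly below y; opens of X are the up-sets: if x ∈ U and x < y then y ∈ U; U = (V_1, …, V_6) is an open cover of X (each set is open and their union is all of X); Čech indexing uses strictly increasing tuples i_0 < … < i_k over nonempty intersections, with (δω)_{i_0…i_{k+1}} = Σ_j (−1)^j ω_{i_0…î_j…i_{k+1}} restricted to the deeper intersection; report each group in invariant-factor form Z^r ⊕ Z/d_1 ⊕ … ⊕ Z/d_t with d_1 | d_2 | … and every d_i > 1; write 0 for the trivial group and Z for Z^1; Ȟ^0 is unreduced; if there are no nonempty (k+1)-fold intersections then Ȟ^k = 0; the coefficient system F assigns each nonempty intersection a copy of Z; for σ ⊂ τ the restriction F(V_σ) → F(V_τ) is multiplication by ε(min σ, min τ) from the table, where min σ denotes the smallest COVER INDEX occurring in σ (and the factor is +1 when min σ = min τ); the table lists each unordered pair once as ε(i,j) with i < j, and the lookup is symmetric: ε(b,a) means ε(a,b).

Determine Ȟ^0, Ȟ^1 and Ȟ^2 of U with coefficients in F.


intersection data:
  V12={t22,t23,t24} V13={t24,t29,t36} V14={t8,t28,t36} V15={t8,t9,t14} V16={t9,t17,t18,t23} V23={t11,t21,t24} V24={t7,t27,t30,t34} V25={t7,t19,t21} V26={t13,t23,t34} V34={t16,t26,t36} V35={t5,t15,t21} V36={t15,t16,t35} V45={t7,t8,t32} V46={t4,t16,t34} V56={t3,t9,t15}
  V123={t24} V126={t23} V134={t36} V145={t8} V156={t9} V235={t21} V245={t7} V246={t34} V346={t16} V356={t15}
C dims 6,15,10; δ0: rk 6, SNF 1^5·2; δ1: rk 9, SNF 1^9
Ȟ^0 = (6 − 6) − 0 = 0, so Ȟ^0 ≅ 0
Ȟ^1 = (15 − 9) − 6 = 0 plus torsion [2], so Ȟ^1 ≅ Z/2
Ȟ^2 = (10 − 0) − 9 = 1, so Ȟ^2 ≅ Z

Ȟ^0 ≅ 0; Ȟ^1 ≅ Z/2; Ȟ^2 ≅ Z


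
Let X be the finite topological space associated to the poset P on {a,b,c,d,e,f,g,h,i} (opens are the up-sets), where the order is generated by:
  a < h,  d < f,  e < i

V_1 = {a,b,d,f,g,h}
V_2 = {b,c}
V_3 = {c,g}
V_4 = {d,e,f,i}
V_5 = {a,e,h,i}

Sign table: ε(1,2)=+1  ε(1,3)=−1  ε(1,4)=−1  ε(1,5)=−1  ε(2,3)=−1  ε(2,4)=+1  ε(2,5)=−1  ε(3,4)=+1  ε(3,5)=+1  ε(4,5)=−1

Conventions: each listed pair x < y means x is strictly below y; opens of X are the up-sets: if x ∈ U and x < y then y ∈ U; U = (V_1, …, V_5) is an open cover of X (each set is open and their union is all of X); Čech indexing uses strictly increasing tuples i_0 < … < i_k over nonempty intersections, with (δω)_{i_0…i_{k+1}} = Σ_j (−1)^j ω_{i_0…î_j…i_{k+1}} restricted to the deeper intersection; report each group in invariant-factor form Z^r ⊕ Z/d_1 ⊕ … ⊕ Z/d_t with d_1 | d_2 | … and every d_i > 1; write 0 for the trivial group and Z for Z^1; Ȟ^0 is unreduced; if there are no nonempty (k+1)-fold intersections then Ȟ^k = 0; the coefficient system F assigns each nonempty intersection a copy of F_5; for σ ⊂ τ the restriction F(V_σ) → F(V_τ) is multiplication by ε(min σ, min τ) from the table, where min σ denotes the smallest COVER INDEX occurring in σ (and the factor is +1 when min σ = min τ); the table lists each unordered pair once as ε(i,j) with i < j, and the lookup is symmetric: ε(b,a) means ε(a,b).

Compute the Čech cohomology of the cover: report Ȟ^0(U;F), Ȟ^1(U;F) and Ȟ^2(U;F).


intersection data:
  V12={b} V13={g} V14={d,f} V15={a,h} V23={c} V45={e,i}
C dims 5,6; δ0: rk_F5 5
Ȟ^0 = (5 − 5) − 0 = 0, so Ȟ^0 ≅ 0
Ȟ^1 = (6 − 0) − 5 = 1, so Ȟ^1 ≅ Z/5
Ȟ^2 = (0 − 0) − 0 = 0, so Ȟ^2 ≅ 0

Ȟ^0 = 0,  Ȟ^1 = Z/5,  Ȟ^2 = 0


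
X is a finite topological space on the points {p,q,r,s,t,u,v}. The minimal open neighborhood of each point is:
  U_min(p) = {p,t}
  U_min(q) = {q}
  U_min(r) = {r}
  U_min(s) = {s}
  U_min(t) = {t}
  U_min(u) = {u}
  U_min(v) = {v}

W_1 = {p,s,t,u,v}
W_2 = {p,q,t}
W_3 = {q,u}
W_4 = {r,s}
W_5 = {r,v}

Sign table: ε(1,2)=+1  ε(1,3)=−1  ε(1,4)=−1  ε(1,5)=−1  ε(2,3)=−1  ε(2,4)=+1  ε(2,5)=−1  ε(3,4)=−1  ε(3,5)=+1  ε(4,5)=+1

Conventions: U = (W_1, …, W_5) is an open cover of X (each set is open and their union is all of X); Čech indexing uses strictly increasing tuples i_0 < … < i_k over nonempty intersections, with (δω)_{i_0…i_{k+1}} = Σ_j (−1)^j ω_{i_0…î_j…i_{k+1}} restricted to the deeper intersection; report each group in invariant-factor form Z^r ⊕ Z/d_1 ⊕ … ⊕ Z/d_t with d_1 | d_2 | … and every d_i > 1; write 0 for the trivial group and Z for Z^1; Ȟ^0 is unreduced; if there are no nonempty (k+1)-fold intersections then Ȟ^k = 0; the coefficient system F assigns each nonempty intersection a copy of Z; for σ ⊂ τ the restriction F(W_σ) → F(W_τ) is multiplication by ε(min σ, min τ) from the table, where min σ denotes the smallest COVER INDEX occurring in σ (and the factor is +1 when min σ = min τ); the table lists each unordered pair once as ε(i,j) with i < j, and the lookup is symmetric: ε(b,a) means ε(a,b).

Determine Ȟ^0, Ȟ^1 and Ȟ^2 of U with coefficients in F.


nerve of the cover:
  W12={p,t} W13={u} W14={s} W15={v} W23={q} W45={r}
C dims 5,6; δ0: rk 4, SNF 1^4
Ȟ^0 = (5 − 4) − 0 = 1, so Ȟ^0 ≅ Z
Ȟ^1 = (6 − 0) − 4 = 2, so Ȟ^1 ≅ Z^2
Ȟ^2 = (0 − 0) − 0 = 0, so Ȟ^2 ≅ 0

Ȟ^0 ≅ Z; Ȟ^1 ≅ Z^2; Ȟ^2 ≅ 0


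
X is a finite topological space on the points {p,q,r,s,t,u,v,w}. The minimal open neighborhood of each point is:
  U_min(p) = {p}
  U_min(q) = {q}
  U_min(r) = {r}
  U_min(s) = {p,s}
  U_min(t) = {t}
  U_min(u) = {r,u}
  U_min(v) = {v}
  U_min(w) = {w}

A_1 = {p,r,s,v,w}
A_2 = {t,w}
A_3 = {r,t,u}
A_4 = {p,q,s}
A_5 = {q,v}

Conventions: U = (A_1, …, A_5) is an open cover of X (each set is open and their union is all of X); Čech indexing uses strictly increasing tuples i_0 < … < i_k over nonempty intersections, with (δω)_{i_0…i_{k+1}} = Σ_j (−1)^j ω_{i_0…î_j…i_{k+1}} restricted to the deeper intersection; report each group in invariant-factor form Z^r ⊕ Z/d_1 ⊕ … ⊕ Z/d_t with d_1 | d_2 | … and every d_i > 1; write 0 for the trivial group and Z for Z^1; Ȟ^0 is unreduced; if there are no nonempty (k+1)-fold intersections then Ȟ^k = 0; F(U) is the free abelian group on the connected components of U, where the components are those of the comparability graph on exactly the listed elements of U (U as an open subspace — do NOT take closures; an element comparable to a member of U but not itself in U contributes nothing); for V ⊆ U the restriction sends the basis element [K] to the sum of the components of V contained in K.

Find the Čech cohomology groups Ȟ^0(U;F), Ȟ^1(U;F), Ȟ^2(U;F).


nonempty overlaps:
  A12={w} A13={r} A14={p,s} A15={v} A23={t} A45={q}
components per intersection:
  A1: {p,s} {r} {v} {w}
  A2: {t} {w}
  A3: {r,u} {t}
  A4: {p,s} {q}
  A5: {q} {v}
  A12: {w}
  A13: {r}
  A14: {p,s}
  A15: {v}
  A23: {t}
  A45: {q}
C dims 12,6; δ0: rk 6, SNF 1^6
degree 0: 12−6−0 = 6 → Ȟ^0 ≅ Z^6
degree 1: 6−0−6 = 0 → Ȟ^1 ≅ 0
degree 2: 0−0−0 = 0 → Ȟ^2 ≅ 0

Ȟ^0 = Z^6, Ȟ^1 = 0, Ȟ^2 = 0
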